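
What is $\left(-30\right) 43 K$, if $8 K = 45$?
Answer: $- \frac{29025}{4} \approx -7256.3$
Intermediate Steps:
$K = \frac{45}{8}$ ($K = \frac{1}{8} \cdot 45 = \frac{45}{8} \approx 5.625$)
$\left(-30\right) 43 K = \left(-30\right) 43 \cdot \frac{45}{8} = \left(-1290\right) \frac{45}{8} = - \frac{29025}{4}$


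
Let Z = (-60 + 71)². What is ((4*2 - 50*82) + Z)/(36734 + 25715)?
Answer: -3971/62449 ≈ -0.063588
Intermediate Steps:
Z = 121 (Z = 11² = 121)
((4*2 - 50*82) + Z)/(36734 + 25715) = ((4*2 - 50*82) + 121)/(36734 + 25715) = ((8 - 4100) + 121)/62449 = (-4092 + 121)*(1/62449) = -3971*1/62449 = -3971/62449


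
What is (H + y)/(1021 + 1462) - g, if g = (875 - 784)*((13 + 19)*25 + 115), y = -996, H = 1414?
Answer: -206746577/2483 ≈ -83265.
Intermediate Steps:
g = 83265 (g = 91*(32*25 + 115) = 91*(800 + 115) = 91*915 = 83265)
(H + y)/(1021 + 1462) - g = (1414 - 996)/(1021 + 1462) - 1*83265 = 418/2483 - 83265 = -206746577/2483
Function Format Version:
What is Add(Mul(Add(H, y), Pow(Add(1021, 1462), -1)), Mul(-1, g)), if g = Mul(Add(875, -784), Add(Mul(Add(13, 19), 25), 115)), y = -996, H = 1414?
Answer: Rational(-206746577, 2483) ≈ -83265.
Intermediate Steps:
g = 83265 (g = Mul(91, Add(Mul(32, 25), 115)) = Mul(91, Add(800, 115)) = Mul(91, 915) = 83265)
Add(Mul(Add(H, y), Pow(Add(1021, 1462), -1)), Mul(-1, g)) = Add(Mul(Add(1414, -996), Pow(Add(1021, 1462), -1)), Mul(-1, 83265)) = Add(Mul(418, Pow(2483, -1)), -83265) = Add(Mul(418, Rational(1, 2483)), -83265) = Add(Rational(418, 2483), -83265) = Rational(-206746577, 2483)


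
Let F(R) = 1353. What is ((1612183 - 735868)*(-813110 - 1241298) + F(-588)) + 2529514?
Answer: -1800306015653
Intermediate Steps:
((1612183 - 735868)*(-813110 - 1241298) + F(-588)) + 2529514 = ((1612183 - 735868)*(-813110 - 1241298) + 1353) + 2529514 = (876315*(-2054408) + 1353) + 2529514 = (-1800308546520 + 1353) + 2529514 = -1800308545167 + 2529514 = -1800306015653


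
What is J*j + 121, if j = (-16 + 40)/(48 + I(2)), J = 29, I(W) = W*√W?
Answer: 38903/287 - 174*√2/287 ≈ 134.69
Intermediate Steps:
I(W) = W^(3/2)
j = 24/(48 + 2*√2) (j = (-16 + 40)/(48 + 2^(3/2)) = 24/(48 + 2*√2) ≈ 0.47218)
J*j + 121 = 29*(144/287 - 6*√2/287) + 121 = (4176/287 - 174*√2/287) + 121 = 38903/287 - 174*√2/287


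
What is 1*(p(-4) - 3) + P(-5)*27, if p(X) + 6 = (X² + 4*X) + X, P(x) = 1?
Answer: 14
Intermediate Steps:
p(X) = -6 + X² + 5*X (p(X) = -6 + ((X² + 4*X) + X) = -6 + (X² + 5*X) = -6 + X² + 5*X)
1*(p(-4) - 3) + P(-5)*27 = 1*((-6 + (-4)² + 5*(-4)) - 3) + 1*27 = 1*((-6 + 16 - 20) - 3) + 27 = 1*(-10 - 3) + 27 = 1*(-13) + 27 = -13 + 27 = 14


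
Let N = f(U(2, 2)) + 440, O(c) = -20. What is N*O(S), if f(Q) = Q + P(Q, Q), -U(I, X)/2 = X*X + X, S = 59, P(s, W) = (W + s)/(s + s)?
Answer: -8580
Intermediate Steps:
P(s, W) = (W + s)/(2*s) (P(s, W) = (W + s)/((2*s)) = (W + s)*(1/(2*s)) = (W + s)/(2*s))
U(I, X) = -2*X - 2*X² (U(I, X) = -2*(X*X + X) = -2*(X² + X) = -2*(X + X²) = -2*X - 2*X²)
f(Q) = 1 + Q (f(Q) = Q + (Q + Q)/(2*Q) = Q + (2*Q)/(2*Q) = Q + 1 = 1 + Q)
N = 429 (N = (1 - 2*2*(1 + 2)) + 440 = (1 - 2*2*3) + 440 = (1 - 12) + 440 = -11 + 440 = 429)
N*O(S) = 429*(-20) = -8580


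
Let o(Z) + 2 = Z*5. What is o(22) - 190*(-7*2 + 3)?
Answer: 2198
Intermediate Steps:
o(Z) = -2 + 5*Z (o(Z) = -2 + Z*5 = -2 + 5*Z)
o(22) - 190*(-7*2 + 3) = (-2 + 5*22) - 190*(-7*2 + 3) = (-2 + 110) - 190*(-14 + 3) = 108 - 190*(-11) = 108 + 2090 = 2198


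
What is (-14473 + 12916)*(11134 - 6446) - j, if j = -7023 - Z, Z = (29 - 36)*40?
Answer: -7292473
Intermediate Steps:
Z = -280 (Z = -7*40 = -280)
j = -6743 (j = -7023 - 1*(-280) = -7023 + 280 = -6743)
(-14473 + 12916)*(11134 - 6446) - j = (-14473 + 12916)*(11134 - 6446) - 1*(-6743) = -1557*4688 + 6743 = -7299216 + 6743 = -7292473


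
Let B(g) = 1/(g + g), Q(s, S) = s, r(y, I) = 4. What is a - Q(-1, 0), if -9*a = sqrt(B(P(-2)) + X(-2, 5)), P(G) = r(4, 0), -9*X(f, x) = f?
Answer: 1 - 5*sqrt(2)/108 ≈ 0.93453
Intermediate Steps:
X(f, x) = -f/9
P(G) = 4
B(g) = 1/(2*g)
a = -5*sqrt(2)/108 (a = -sqrt((1/2)/4 - 1/9*(-2))/9 = -sqrt((1/2)*(1/4) + 2/9)/9 = -sqrt(1/8 + 2/9)/9 = -5*sqrt(2)/108 ≈ -0.065473)
a - Q(-1, 0) = -5*sqrt(2)/108 - 1*(-1) = -5*sqrt(2)/108 + 1 = 1 - 5*sqrt(2)/108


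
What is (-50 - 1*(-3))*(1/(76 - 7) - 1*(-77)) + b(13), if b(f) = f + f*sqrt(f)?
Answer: -248861/69 + 13*sqrt(13) ≈ -3559.8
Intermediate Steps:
b(f) = f + f**(3/2)
(-50 - 1*(-3))*(1/(76 - 7) - 1*(-77)) + b(13) = (-50 - 1*(-3))*(1/(76 - 7) - 1*(-77)) + (13 + 13**(3/2)) = (-50 + 3)*(1/69 + 77) + (13 + 13*sqrt(13)) = -47*(1/69 + 77) + (13 + 13*sqrt(13)) = -47*5314/69 + (13 + 13*sqrt(13)) = -249758/69 + (13 + 13*sqrt(13)) = -248861/69 + 13*sqrt(13)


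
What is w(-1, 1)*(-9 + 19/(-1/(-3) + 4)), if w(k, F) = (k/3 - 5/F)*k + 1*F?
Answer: -380/13 ≈ -29.231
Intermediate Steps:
w(k, F) = F + k*(-5/F + k/3) (w(k, F) = (k*(⅓) - 5/F)*k + F = (k/3 - 5/F)*k + F = (-5/F + k/3)*k + F = k*(-5/F + k/3) + F = F + k*(-5/F + k/3))
w(-1, 1)*(-9 + 19/(-1/(-3) + 4)) = (1 + (⅓)*(-1)² - 5*(-1)/1)*(-9 + 19/(-1/(-3) + 4)) = (1 + (⅓)*1 - 5*(-1)*1)*(-9 + 19/(-1*(-⅓) + 4)) = (1 + ⅓ + 5)*(-9 + 19/(⅓ + 4)) = 19*(-9 + 19/(13/3))/3 = 19*(-9 + 19*(3/13))/3 = 19*(-9 + 57/13)/3 = (19/3)*(-60/13) = -380/13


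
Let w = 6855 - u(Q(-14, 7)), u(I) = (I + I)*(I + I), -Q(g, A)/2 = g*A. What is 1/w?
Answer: -1/146809 ≈ -6.8116e-6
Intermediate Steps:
Q(g, A) = -2*A*g (Q(g, A) = -2*g*A = -2*A*g)
u(I) = 4*I² (u(I) = (2*I)*(2*I) = 4*I²)
w = -146809 (w = 6855 - 4*(-2*7*(-14))² = 6855 - 4*196² = 6855 - 4*38416 = 6855 - 1*153664 = 6855 - 153664 = -146809)
1/w = 1/(-146809) = -1/146809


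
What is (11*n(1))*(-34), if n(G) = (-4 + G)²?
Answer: -3366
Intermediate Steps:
(11*n(1))*(-34) = (11*(-4 + 1)²)*(-34) = (11*(-3)²)*(-34) = (11*9)*(-34) = 99*(-34) = -3366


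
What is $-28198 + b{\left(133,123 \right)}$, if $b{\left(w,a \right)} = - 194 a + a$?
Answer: $-51937$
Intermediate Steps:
$b{\left(w,a \right)} = - 193 a$
$-28198 + b{\left(133,123 \right)} = -28198 - 23739 = -51937$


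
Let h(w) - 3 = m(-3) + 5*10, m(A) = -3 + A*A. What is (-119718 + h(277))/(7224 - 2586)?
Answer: -119659/4638 ≈ -25.800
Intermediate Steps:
m(A) = -3 + A²
h(w) = 59 (h(w) = 3 + ((-3 + (-3)²) + 5*10) = 3 + ((-3 + 9) + 50) = 3 + (6 + 50) = 3 + 56 = 59)
(-119718 + h(277))/(7224 - 2586) = (-119718 + 59)/(7224 - 2586) = -119659/4638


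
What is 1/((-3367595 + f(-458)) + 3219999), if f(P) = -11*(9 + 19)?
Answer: -1/147904 ≈ -6.7611e-6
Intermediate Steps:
f(P) = -308 (f(P) = -11*28 = -308)
1/((-3367595 + f(-458)) + 3219999) = 1/((-3367595 - 308) + 3219999) = 1/(-3367903 + 3219999) = 1/(-147904) = -1/147904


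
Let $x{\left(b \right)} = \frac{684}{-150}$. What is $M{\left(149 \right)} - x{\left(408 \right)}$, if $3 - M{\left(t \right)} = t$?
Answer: $- \frac{3536}{25} \approx -141.44$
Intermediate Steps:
$M{\left(t \right)} = 3 - t$
$x{\left(b \right)} = - \frac{114}{25}$ ($x{\left(b \right)} = 684 \left(- \frac{1}{150}\right) = - \frac{114}{25}$)
$M{\left(149 \right)} - x{\left(408 \right)} = \left(3 - 149\right) - - \frac{114}{25} = \left(3 - 149\right) + \frac{114}{25} = -146 + \frac{114}{25} = - \frac{3536}{25}$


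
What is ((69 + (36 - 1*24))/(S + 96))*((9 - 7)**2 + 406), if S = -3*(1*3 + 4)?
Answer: 2214/5 ≈ 442.80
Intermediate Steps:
S = -21 (S = -3*(3 + 4) = -3*7 = -21)
((69 + (36 - 1*24))/(S + 96))*((9 - 7)**2 + 406) = ((69 + (36 - 1*24))/(-21 + 96))*((9 - 7)**2 + 406) = ((69 + (36 - 24))/75)*(2**2 + 406) = ((69 + 12)*(1/75))*(4 + 406) = (81*(1/75))*410 = (27/25)*410 = 2214/5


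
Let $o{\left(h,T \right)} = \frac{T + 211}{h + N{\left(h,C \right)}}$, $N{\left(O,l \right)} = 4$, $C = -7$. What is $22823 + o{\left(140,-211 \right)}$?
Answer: $22823$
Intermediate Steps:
$o{\left(h,T \right)} = \frac{211 + T}{4 + h}$ ($o{\left(h,T \right)} = \frac{T + 211}{h + 4} = \frac{211 + T}{4 + h}$)
$22823 + o{\left(140,-211 \right)} = 22823 + \frac{211 - 211}{4 + 140} = 22823 + \frac{1}{144} \cdot 0 = 22823 + 0 = 22823$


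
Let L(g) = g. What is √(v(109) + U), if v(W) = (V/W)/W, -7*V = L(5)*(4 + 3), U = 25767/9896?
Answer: 41*√450483238/539332 ≈ 1.6135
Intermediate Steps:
U = 25767/9896 (U = 25767*(1/9896) = 25767/9896 ≈ 2.6038)
V = -5 (V = -5*(4 + 3)/7 = -5*7/7 = -⅐*35 = -5)
v(W) = -5/W² (v(W) = (-5/W)/W = -5/W²)
√(v(109) + U) = √(-5/109² + 25767/9896) = √(-5*1/11881 + 25767/9896) = √(-5/11881 + 25767/9896) = √(306088247/117574376) = 41*√450483238/539332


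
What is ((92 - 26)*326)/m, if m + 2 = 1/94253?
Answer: -675982516/62835 ≈ -10758.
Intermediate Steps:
m = -188505/94253 (m = -2 + 1/94253 = -188505/94253 ≈ -2.0000)
((92 - 26)*326)/m = ((92 - 26)*326)/(-188505/94253) = (66*326)*(-94253/188505) = 21516*(-94253/188505) = -675982516/62835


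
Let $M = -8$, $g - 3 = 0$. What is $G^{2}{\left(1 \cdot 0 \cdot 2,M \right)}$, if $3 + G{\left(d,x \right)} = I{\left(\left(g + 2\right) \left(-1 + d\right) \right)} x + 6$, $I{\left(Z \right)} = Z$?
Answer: $1849$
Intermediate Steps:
$g = 3$ ($g = 3 + 0 = 3$)
$G{\left(d,x \right)} = 3 + x \left(-5 + 5 d\right)$ ($G{\left(d,x \right)} = -3 + \left(\left(3 + 2\right) \left(-1 + d\right) x + 6\right) = -3 + \left(5 \left(-1 + d\right) x + 6\right) = -3 + \left(\left(-5 + 5 d\right) x + 6\right) = -3 + \left(x \left(-5 + 5 d\right) + 6\right) = -3 + \left(6 + x \left(-5 + 5 d\right)\right) = 3 + x \left(-5 + 5 d\right)$)
$G^{2}{\left(1 \cdot 0 \cdot 2,M \right)} = \left(3 + 5 \left(-8\right) \left(-1 + 1 \cdot 0 \cdot 2\right)\right)^{2} = \left(3 + 5 \left(-8\right) \left(-1 + 0 \cdot 2\right)\right)^{2} = \left(3 + 5 \left(-8\right) \left(-1 + 0\right)\right)^{2} = \left(3 + 5 \left(-8\right) \left(-1\right)\right)^{2} = \left(3 + 40\right)^{2} = 43^{2} = 1849$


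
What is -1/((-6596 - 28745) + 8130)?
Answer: 1/27211 ≈ 3.6750e-5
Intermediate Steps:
-1/((-6596 - 28745) + 8130) = -1/(-35341 + 8130) = -1/(-27211) = -1*(-1/27211) = 1/27211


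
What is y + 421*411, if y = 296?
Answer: 173327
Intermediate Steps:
y + 421*411 = 296 + 421*411 = 296 + 173031 = 173327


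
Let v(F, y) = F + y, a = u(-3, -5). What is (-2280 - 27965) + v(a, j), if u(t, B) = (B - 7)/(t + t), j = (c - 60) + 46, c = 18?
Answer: -30239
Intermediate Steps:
j = 4 (j = (18 - 60) + 46 = -42 + 46 = 4)
u(t, B) = (-7 + B)/(2*t) (u(t, B) = (-7 + B)/((2*t)) = (-7 + B)*(1/(2*t)) = (-7 + B)/(2*t))
a = 2 (a = (½)*(-7 - 5)/(-3) = (½)*(-⅓)*(-12) = 2)
(-2280 - 27965) + v(a, j) = (-2280 - 27965) + (2 + 4) = -30245 + 6 = -30239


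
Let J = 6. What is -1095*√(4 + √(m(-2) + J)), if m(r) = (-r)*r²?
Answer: -1095*√(4 + √14) ≈ -3046.7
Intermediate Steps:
m(r) = -r³
-1095*√(4 + √(m(-2) + J)) = -1095*√(4 + √(-1*(-2)³ + 6)) = -1095*√(4 + √(-1*(-8) + 6)) = -1095*√(4 + √(8 + 6)) = -1095*√(4 + √14)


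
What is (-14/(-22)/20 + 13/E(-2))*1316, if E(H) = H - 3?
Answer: -37177/11 ≈ -3379.7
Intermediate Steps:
E(H) = -3 + H
(-14/(-22)/20 + 13/E(-2))*1316 = (-14/(-22)/20 + 13/(-3 - 2))*1316 = (-14*(-1/22)*(1/20) + 13/(-5))*1316 = ((7/11)*(1/20) + 13*(-⅕))*1316 = (7/220 - 13/5)*1316 = -113/44*1316 = -37177/11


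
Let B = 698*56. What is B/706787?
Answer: 39088/706787 ≈ 0.055304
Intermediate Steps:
B = 39088
B/706787 = 39088/706787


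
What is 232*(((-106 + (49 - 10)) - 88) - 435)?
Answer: -136880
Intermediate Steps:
232*(((-106 + (49 - 10)) - 88) - 435) = 232*(((-106 + 39) - 88) - 435) = 232*((-67 - 88) - 435) = 232*(-155 - 435) = 232*(-590) = -136880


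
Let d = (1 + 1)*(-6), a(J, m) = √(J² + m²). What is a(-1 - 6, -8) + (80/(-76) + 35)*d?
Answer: -7740/19 + √113 ≈ -396.74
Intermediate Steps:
d = -12 (d = 2*(-6) = -12)
a(-1 - 6, -8) + (80/(-76) + 35)*d = √((-1 - 6)² + (-8)²) + (80/(-76) + 35)*(-12) = √((-7)² + 64) + (80*(-1/76) + 35)*(-12) = √(49 + 64) + (-20/19 + 35)*(-12) = √113 + (645/19)*(-12) = √113 - 7740/19 = -7740/19 + √113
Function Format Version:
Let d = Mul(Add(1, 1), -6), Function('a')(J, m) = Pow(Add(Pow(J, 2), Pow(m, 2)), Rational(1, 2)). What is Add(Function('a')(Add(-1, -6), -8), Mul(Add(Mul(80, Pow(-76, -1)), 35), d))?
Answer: Add(Rational(-7740, 19), Pow(113, Rational(1, 2))) ≈ -396.74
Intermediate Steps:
d = -12 (d = Mul(2, -6) = -12)
Add(Function('a')(Add(-1, -6), -8), Mul(Add(Mul(80, Pow(-76, -1)), 35), d)) = Add(Pow(Add(Pow(Add(-1, -6), 2), Pow(-8, 2)), Rational(1, 2)), Mul(Add(Mul(80, Pow(-76, -1)), 35), -12)) = Add(Pow(Add(Pow(-7, 2), 64), Rational(1, 2)), Mul(Add(Mul(80, Rational(-1, 76)), 35), -12)) = Add(Pow(Add(49, 64), Rational(1, 2)), Mul(Add(Rational(-20, 19), 35), -12)) = Add(Pow(113, Rational(1, 2)), Mul(Rational(645, 19), -12)) = Add(Pow(113, Rational(1, 2)), Rational(-7740, 19)) = Add(Rational(-7740, 19), Pow(113, Rational(1, 2)))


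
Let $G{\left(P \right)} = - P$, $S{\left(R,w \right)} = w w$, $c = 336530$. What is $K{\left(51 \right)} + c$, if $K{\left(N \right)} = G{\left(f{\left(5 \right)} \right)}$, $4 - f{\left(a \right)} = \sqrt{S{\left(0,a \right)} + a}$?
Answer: $336526 + \sqrt{30} \approx 3.3653 \cdot 10^{5}$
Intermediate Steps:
$S{\left(R,w \right)} = w^{2}$
$f{\left(a \right)} = 4 - \sqrt{a + a^{2}}$ ($f{\left(a \right)} = 4 - \sqrt{a^{2} + a} = 4 - \sqrt{a + a^{2}}$)
$K{\left(N \right)} = -4 + \sqrt{30}$ ($K{\left(N \right)} = - (4 - \sqrt{5 \left(1 + 5\right)}) = - (4 - \sqrt{5 \cdot 6}) = - (4 - \sqrt{30}) = -4 + \sqrt{30}$)
$K{\left(51 \right)} + c = \left(-4 + \sqrt{30}\right) + 336530 = 336526 + \sqrt{30}$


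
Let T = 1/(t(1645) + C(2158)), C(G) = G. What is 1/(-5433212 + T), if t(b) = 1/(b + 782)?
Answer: -5237467/28456268551577 ≈ -1.8405e-7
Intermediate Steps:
t(b) = 1/(782 + b)
T = 2427/5237467 (T = 1/(1/(782 + 1645) + 2158) = 1/(1/2427 + 2158) = 1/(5237467/2427) = 2427/5237467 ≈ 0.00046339)
1/(-5433212 + T) = 1/(-5433212 + 2427/5237467) = 1/(-28456268551577/5237467) = -5237467/28456268551577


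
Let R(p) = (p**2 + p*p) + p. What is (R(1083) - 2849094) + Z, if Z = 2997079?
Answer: 2494846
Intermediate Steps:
R(p) = p + 2*p**2 (R(p) = (p**2 + p**2) + p = 2*p**2 + p = p + 2*p**2)
(R(1083) - 2849094) + Z = (1083*(1 + 2*1083) - 2849094) + 2997079 = (1083*(1 + 2166) - 2849094) + 2997079 = (1083*2167 - 2849094) + 2997079 = (2346861 - 2849094) + 2997079 = -502233 + 2997079 = 2494846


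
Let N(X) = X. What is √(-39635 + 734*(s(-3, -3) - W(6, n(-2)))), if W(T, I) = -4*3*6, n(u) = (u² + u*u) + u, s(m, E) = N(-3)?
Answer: 11*√91 ≈ 104.93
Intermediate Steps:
s(m, E) = -3
n(u) = u + 2*u² (n(u) = (u² + u²) + u = 2*u² + u = u + 2*u²)
W(T, I) = -72 (W(T, I) = -12*6 = -72)
√(-39635 + 734*(s(-3, -3) - W(6, n(-2)))) = √(-39635 + 734*(-3 - 1*(-72))) = √(-39635 + 734*(-3 + 72)) = √(-39635 + 734*69) = √(-39635 + 50646) = √11011 = 11*√91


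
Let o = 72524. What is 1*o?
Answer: 72524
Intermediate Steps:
1*o = 1*72524 = 72524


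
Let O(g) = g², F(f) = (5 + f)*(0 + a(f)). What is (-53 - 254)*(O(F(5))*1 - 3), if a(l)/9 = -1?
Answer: -2485779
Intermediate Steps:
a(l) = -9 (a(l) = 9*(-1) = -9)
F(f) = -45 - 9*f (F(f) = (5 + f)*(0 - 9) = (5 + f)*(-9) = -45 - 9*f)
(-53 - 254)*(O(F(5))*1 - 3) = (-53 - 254)*((-45 - 9*5)²*1 - 3) = -307*((-45 - 45)²*1 - 3) = -307*((-90)²*1 - 3) = -307*(8100*1 - 3) = -307*(8100 - 3) = -307*8097 = -2485779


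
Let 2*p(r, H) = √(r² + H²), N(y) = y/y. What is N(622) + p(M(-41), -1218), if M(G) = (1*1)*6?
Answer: 1 + 3*√41210 ≈ 610.01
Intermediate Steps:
M(G) = 6 (M(G) = 1*6 = 6)
N(y) = 1
p(r, H) = √(H² + r²)/2 (p(r, H) = √(r² + H²)/2 = √(H² + r²)/2)
N(622) + p(M(-41), -1218) = 1 + √((-1218)² + 6²)/2 = 1 + √(1483524 + 36)/2 = 1 + √1483560/2 = 1 + (6*√41210)/2 = 1 + 3*√41210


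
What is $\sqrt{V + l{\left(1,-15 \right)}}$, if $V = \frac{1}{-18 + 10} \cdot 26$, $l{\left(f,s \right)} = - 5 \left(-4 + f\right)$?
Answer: $\frac{\sqrt{47}}{2} \approx 3.4278$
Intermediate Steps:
$l{\left(f,s \right)} = 20 - 5 f$
$V = - \frac{13}{4}$ ($V = \frac{1}{-8} \cdot 26 = \left(- \frac{1}{8}\right) 26 = - \frac{13}{4} \approx -3.25$)
$\sqrt{V + l{\left(1,-15 \right)}} = \sqrt{- \frac{13}{4} + \left(20 - 5\right)} = \sqrt{- \frac{13}{4} + 15} = \sqrt{\frac{47}{4}} = \frac{\sqrt{47}}{2}$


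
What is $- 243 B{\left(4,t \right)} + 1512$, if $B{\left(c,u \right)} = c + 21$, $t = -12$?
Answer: $-4563$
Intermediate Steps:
$B{\left(c,u \right)} = 21 + c$
$- 243 B{\left(4,t \right)} + 1512 = - 243 \left(21 + 4\right) + 1512 = \left(-243\right) 25 + 1512 = -6075 + 1512 = -4563$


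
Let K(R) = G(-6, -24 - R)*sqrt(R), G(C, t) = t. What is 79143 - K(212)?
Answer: 79143 + 472*sqrt(53) ≈ 82579.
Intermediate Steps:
K(R) = sqrt(R)*(-24 - R) (K(R) = (-24 - R)*sqrt(R) = sqrt(R)*(-24 - R))
79143 - K(212) = 79143 - sqrt(212)*(-24 - 1*212) = 79143 - 2*sqrt(53)*(-24 - 212) = 79143 - 2*sqrt(53)*(-236) = 79143 - (-472)*sqrt(53) = 79143 + 472*sqrt(53)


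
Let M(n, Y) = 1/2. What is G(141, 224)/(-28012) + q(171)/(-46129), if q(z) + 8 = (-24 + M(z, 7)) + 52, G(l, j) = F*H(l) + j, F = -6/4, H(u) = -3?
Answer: -22229445/2584331096 ≈ -0.0086016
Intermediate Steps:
M(n, Y) = ½
F = -3/2 (F = -6*¼ = -3/2 ≈ -1.5000)
G(l, j) = 9/2 + j (G(l, j) = -3/2*(-3) + j = 9/2 + j)
q(z) = 41/2 (q(z) = -8 + ((-24 + ½) + 52) = -8 + (-47/2 + 52) = -8 + 57/2 = 41/2)
G(141, 224)/(-28012) + q(171)/(-46129) = (9/2 + 224)/(-28012) + (41/2)/(-46129) = (457/2)*(-1/28012) + (41/2)*(-1/46129) = -457/56024 - 41/92258 = -22229445/2584331096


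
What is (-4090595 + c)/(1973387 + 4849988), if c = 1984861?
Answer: -2105734/6823375 ≈ -0.30861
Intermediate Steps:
(-4090595 + c)/(1973387 + 4849988) = (-4090595 + 1984861)/(1973387 + 4849988) = -2105734/6823375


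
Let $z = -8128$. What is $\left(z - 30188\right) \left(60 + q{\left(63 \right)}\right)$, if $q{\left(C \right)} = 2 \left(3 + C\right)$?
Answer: $-7356672$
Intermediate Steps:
$q{\left(C \right)} = 6 + 2 C$
$\left(z - 30188\right) \left(60 + q{\left(63 \right)}\right) = \left(-8128 - 30188\right) \left(60 + \left(6 + 2 \cdot 63\right)\right) = - 38316 \left(60 + \left(6 + 126\right)\right) = - 38316 \left(60 + 132\right) = \left(-38316\right) 192 = -7356672$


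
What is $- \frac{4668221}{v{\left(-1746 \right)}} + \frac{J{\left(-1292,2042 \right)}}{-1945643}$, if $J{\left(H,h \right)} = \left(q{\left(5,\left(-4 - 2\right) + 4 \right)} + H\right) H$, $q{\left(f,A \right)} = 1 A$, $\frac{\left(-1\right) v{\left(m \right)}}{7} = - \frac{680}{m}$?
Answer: $\frac{1132740815742097}{661518620} \approx 1.7123 \cdot 10^{6}$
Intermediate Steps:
$v{\left(m \right)} = \frac{4760}{m}$ ($v{\left(m \right)} = - 7 \left(- \frac{680}{m}\right) = \frac{4760}{m}$)
$q{\left(f,A \right)} = A$
$J{\left(H,h \right)} = H \left(-2 + H\right)$ ($J{\left(H,h \right)} = \left(\left(\left(-4 - 2\right) + 4\right) + H\right) H = \left(\left(-6 + 4\right) + H\right) H = \left(-2 + H\right) H = H \left(-2 + H\right)$)
$- \frac{4668221}{v{\left(-1746 \right)}} + \frac{J{\left(-1292,2042 \right)}}{-1945643} = - \frac{4668221}{4760 \frac{1}{-1746}} + \frac{\left(-1292\right) \left(-2 - 1292\right)}{-1945643} = - \frac{4668221}{4760 \left(- \frac{1}{1746}\right)} + \left(-1292\right) \left(-1294\right) \left(- \frac{1}{1945643}\right) = - \frac{4668221}{- \frac{2380}{873}} + 1671848 \left(- \frac{1}{1945643}\right) = \left(-4668221\right) \left(- \frac{873}{2380}\right) - \frac{1671848}{1945643} = \frac{4075356933}{2380} - \frac{1671848}{1945643} = \frac{1132740815742097}{661518620}$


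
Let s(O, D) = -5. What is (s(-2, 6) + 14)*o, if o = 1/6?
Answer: 3/2 ≈ 1.5000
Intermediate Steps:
o = 1/6 ≈ 0.16667
(s(-2, 6) + 14)*o = (-5 + 14)*(1/6) = 9*(1/6) = 3/2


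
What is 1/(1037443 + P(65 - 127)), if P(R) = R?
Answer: 1/1037381 ≈ 9.6397e-7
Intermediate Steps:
1/(1037443 + P(65 - 127)) = 1/(1037443 + (65 - 127)) = 1/(1037443 - 62) = 1/1037381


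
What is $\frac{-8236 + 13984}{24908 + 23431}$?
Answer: $\frac{1916}{16113} \approx 0.11891$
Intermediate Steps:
$\frac{-8236 + 13984}{24908 + 23431} = \frac{5748}{48339} = 5748 \cdot \frac{1}{48339} = \frac{1916}{16113}$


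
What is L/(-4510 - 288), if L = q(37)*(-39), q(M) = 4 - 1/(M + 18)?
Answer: 8541/263890 ≈ 0.032366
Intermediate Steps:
q(M) = 4 - 1/(18 + M)
L = -8541/55 (L = ((71 + 4*37)/(18 + 37))*(-39) = ((71 + 148)/55)*(-39) = ((1/55)*219)*(-39) = (219/55)*(-39) = -8541/55 ≈ -155.29)
L/(-4510 - 288) = -8541/(55*(-4510 - 288)) = -8541/55/(-4798) = -8541/55*(-1/4798) = 8541/263890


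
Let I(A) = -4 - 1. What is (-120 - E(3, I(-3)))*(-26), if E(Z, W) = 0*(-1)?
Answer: 3120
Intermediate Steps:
I(A) = -5
E(Z, W) = 0
(-120 - E(3, I(-3)))*(-26) = (-120 - 1*0)*(-26) = (-120 + 0)*(-26) = -120*(-26) = 3120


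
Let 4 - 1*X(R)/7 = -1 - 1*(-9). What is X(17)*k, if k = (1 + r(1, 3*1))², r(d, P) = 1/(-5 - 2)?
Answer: -144/7 ≈ -20.571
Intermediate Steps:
r(d, P) = -⅐ (r(d, P) = 1/(-7) = -⅐)
X(R) = -28 (X(R) = 28 - 7*(-1 - 1*(-9)) = 28 - 7*(-1 + 9) = 28 - 7*8 = 28 - 56 = -28)
k = 36/49 (k = (1 - ⅐)² = (6/7)² = 36/49 ≈ 0.73469)
X(17)*k = -28*36/49 = -144/7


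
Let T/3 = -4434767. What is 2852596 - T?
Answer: 16156897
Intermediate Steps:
T = -13304301 (T = 3*(-4434767) = -13304301)
2852596 - T = 2852596 - 1*(-13304301) = 2852596 + 13304301 = 16156897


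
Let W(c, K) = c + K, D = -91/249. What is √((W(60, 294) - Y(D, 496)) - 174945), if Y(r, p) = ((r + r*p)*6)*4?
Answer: I*√1172726671/83 ≈ 412.59*I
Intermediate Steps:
D = -91/249 (D = -91*1/249 = -91/249 ≈ -0.36546)
Y(r, p) = 24*r + 24*p*r (Y(r, p) = ((r + p*r)*6)*4 = (6*r + 6*p*r)*4 = 24*r + 24*p*r)
W(c, K) = K + c
√((W(60, 294) - Y(D, 496)) - 174945) = √(((294 + 60) - 24*(-91)*(1 + 496)/249) - 174945) = √((354 - 24*(-91)*497/249) - 174945) = √((354 - 1*(-361816/83)) - 174945) = √((354 + 361816/83) - 174945) = √(391198/83 - 174945) = √(-14129237/83) = I*√1172726671/83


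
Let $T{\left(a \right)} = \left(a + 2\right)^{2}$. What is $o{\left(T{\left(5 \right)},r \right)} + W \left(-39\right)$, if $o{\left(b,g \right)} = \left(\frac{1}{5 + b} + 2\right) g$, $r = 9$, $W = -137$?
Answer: $\frac{32167}{6} \approx 5361.2$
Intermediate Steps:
$T{\left(a \right)} = \left(2 + a\right)^{2}$
$o{\left(b,g \right)} = g \left(2 + \frac{1}{5 + b}\right)$ ($o{\left(b,g \right)} = \left(2 + \frac{1}{5 + b}\right) g = g \left(2 + \frac{1}{5 + b}\right)$)
$o{\left(T{\left(5 \right)},r \right)} + W \left(-39\right) = \frac{9 \left(11 + 2 \left(2 + 5\right)^{2}\right)}{5 + \left(2 + 5\right)^{2}} - -5343 = \frac{9 \left(11 + 2 \cdot 7^{2}\right)}{5 + 7^{2}} + 5343 = \frac{9 \left(11 + 2 \cdot 49\right)}{5 + 49} + 5343 = \frac{9 \left(11 + 98\right)}{54} + 5343 = 9 \cdot \frac{1}{54} \cdot 109 + 5343 = \frac{109}{6} + 5343 = \frac{32167}{6}$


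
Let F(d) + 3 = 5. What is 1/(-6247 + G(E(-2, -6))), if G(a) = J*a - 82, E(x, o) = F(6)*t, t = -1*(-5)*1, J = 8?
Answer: -1/6249 ≈ -0.00016003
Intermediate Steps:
F(d) = 2 (F(d) = -3 + 5 = 2)
t = 5 (t = 5*1 = 5)
E(x, o) = 10 (E(x, o) = 2*5 = 10)
G(a) = -82 + 8*a (G(a) = 8*a - 82 = -82 + 8*a)
1/(-6247 + G(E(-2, -6))) = 1/(-6247 + (-82 + 8*10)) = 1/(-6247 + (-82 + 80)) = 1/(-6247 - 2) = 1/(-6249) = -1/6249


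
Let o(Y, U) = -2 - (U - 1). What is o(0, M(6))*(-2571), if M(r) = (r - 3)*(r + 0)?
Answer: 48849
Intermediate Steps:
M(r) = r*(-3 + r) (M(r) = (-3 + r)*r = r*(-3 + r))
o(Y, U) = -1 - U (o(Y, U) = -2 - (-1 + U) = -2 + (1 - U) = -1 - U)
o(0, M(6))*(-2571) = (-1 - 6*(-3 + 6))*(-2571) = (-1 - 6*3)*(-2571) = (-1 - 1*18)*(-2571) = (-1 - 18)*(-2571) = -19*(-2571) = 48849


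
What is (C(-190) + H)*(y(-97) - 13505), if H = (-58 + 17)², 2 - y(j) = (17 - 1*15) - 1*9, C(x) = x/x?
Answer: -22700272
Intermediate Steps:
C(x) = 1
y(j) = 9 (y(j) = 2 - ((17 - 1*15) - 1*9) = 2 - ((17 - 15) - 9) = 2 - (2 - 9) = 2 - 1*(-7) = 2 + 7 = 9)
H = 1681 (H = (-41)² = 1681)
(C(-190) + H)*(y(-97) - 13505) = (1 + 1681)*(9 - 13505) = 1682*(-13496) = -22700272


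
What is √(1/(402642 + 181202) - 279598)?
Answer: 101*I*√2335742508071/291922 ≈ 528.77*I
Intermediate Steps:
√(1/(402642 + 181202) - 279598) = √(1/583844 - 279598) = √(-163241614711/583844) = 101*I*√2335742508071/291922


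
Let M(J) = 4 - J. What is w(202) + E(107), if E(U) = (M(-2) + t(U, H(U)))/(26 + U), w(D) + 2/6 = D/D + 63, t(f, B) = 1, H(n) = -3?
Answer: 3632/57 ≈ 63.719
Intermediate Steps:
w(D) = 191/3 (w(D) = -⅓ + (D/D + 63) = -⅓ + (1 + 63) = -⅓ + 64 = 191/3)
E(U) = 7/(26 + U) (E(U) = ((4 - 1*(-2)) + 1)/(26 + U) = ((4 + 2) + 1)/(26 + U) = (6 + 1)/(26 + U) = 7/(26 + U))
w(202) + E(107) = 191/3 + 7/(26 + 107) = 191/3 + 7/133 = 191/3 + 7*(1/133) = 191/3 + 1/19 = 3632/57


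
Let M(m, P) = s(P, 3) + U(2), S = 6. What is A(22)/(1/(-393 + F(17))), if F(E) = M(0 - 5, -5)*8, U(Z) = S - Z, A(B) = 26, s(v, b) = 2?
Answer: -8970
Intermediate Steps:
U(Z) = 6 - Z
M(m, P) = 6 (M(m, P) = 2 + (6 - 1*2) = 2 + (6 - 2) = 2 + 4 = 6)
F(E) = 48 (F(E) = 6*8 = 48)
A(22)/(1/(-393 + F(17))) = 26/(1/(-393 + 48)) = 26/(1/(-345)) = 26/(-1/345) = 26*(-345) = -8970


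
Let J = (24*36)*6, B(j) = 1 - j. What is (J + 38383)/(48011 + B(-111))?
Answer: 43567/48123 ≈ 0.90533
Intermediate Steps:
J = 5184 (J = 864*6 = 5184)
(J + 38383)/(48011 + B(-111)) = (5184 + 38383)/(48011 + (1 - 1*(-111))) = 43567/(48011 + (1 + 111)) = 43567/(48011 + 112) = 43567/48123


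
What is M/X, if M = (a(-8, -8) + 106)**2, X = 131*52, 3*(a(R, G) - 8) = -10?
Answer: 27556/15327 ≈ 1.7979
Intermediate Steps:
a(R, G) = 14/3 (a(R, G) = 8 + (1/3)*(-10) = 8 - 10/3 = 14/3)
X = 6812
M = 110224/9 (M = (14/3 + 106)**2 = (332/3)**2 = 110224/9 ≈ 12247.)
M/X = (110224/9)/6812 = (110224/9)*(1/6812) = 27556/15327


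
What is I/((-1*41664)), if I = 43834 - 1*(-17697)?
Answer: -61531/41664 ≈ -1.4768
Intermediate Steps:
I = 61531 (I = 43834 + 17697 = 61531)
I/((-1*41664)) = 61531/((-1*41664)) = 61531/(-41664) = 61531*(-1/41664) = -61531/41664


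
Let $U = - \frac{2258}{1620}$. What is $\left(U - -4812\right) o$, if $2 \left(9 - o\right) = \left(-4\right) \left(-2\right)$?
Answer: $\frac{3896591}{162} \approx 24053.0$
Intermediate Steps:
$U = - \frac{1129}{810}$ ($U = \left(-2258\right) \frac{1}{1620} = - \frac{1129}{810} \approx -1.3938$)
$o = 5$ ($o = 9 - \frac{\left(-4\right) \left(-2\right)}{2} = 9 - 4 = 5$)
$\left(U - -4812\right) o = \left(- \frac{1129}{810} - -4812\right) 5 = \left(- \frac{1129}{810} + 4812\right) 5 = \frac{3896591}{810} \cdot 5 = \frac{3896591}{162}$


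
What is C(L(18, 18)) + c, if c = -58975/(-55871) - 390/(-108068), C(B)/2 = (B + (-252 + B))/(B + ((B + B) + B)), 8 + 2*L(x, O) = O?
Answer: -349303217319/15094668070 ≈ -23.141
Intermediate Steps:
L(x, O) = -4 + O/2
C(B) = (-252 + 2*B)/(2*B) (C(B) = 2*((B + (-252 + B))/(B + ((B + B) + B))) = 2*((-252 + 2*B)/(B + (2*B + B))) = 2*((-252 + 2*B)/(B + 3*B)) = 2*((-252 + 2*B)/((4*B))) = 2*((-252 + 2*B)*(1/(4*B))) = 2*((-252 + 2*B)/(4*B)) = (-252 + 2*B)/(2*B))
c = 3197549995/3018933614 (c = -58975*(-1/55871) - 390*(-1/108068) = 58975/55871 + 195/54034 = 3197549995/3018933614 ≈ 1.0592)
C(L(18, 18)) + c = (-126 + (-4 + (½)*18))/(-4 + (½)*18) + 3197549995/3018933614 = (-126 + (-4 + 9))/(-4 + 9) + 3197549995/3018933614 = (-126 + 5)/5 + 3197549995/3018933614 = (⅕)*(-121) + 3197549995/3018933614 = -121/5 + 3197549995/3018933614 = -349303217319/15094668070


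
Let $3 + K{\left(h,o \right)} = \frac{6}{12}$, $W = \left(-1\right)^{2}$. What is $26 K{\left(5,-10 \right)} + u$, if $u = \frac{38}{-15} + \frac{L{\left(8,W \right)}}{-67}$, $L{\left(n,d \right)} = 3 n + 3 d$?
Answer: $- \frac{68276}{1005} \approx -67.936$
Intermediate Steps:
$W = 1$
$L{\left(n,d \right)} = 3 d + 3 n$
$K{\left(h,o \right)} = - \frac{5}{2}$ ($K{\left(h,o \right)} = -3 + \frac{6}{12} = -3 + 6 \cdot \frac{1}{12} = -3 + \frac{1}{2} = - \frac{5}{2}$)
$u = - \frac{2951}{1005}$ ($u = \frac{38}{-15} + \frac{3 \cdot 1 + 3 \cdot 8}{-67} = 38 \left(- \frac{1}{15}\right) + \left(3 + 24\right) \left(- \frac{1}{67}\right) = - \frac{38}{15} + 27 \left(- \frac{1}{67}\right) = - \frac{38}{15} - \frac{27}{67} = - \frac{2951}{1005} \approx -2.9363$)
$26 K{\left(5,-10 \right)} + u = 26 \left(- \frac{5}{2}\right) - \frac{2951}{1005} = -65 - \frac{2951}{1005} = - \frac{68276}{1005}$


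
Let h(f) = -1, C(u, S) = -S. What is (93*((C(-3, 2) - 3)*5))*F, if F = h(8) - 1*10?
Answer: 25575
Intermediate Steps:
F = -11 (F = -1 - 1*10 = -1 - 10 = -11)
(93*((C(-3, 2) - 3)*5))*F = (93*((-1*2 - 3)*5))*(-11) = (93*((-2 - 3)*5))*(-11) = (93*(-5*5))*(-11) = (93*(-25))*(-11) = -2325*(-11) = 25575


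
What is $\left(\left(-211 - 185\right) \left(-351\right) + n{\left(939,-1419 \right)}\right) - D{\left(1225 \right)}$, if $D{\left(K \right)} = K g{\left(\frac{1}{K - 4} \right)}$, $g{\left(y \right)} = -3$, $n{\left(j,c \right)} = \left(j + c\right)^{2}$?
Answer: $373071$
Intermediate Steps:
$n{\left(j,c \right)} = \left(c + j\right)^{2}$
$D{\left(K \right)} = - 3 K$ ($D{\left(K \right)} = K \left(-3\right) = - 3 K$)
$\left(\left(-211 - 185\right) \left(-351\right) + n{\left(939,-1419 \right)}\right) - D{\left(1225 \right)} = \left(\left(-211 - 185\right) \left(-351\right) + \left(-1419 + 939\right)^{2}\right) - \left(-3\right) 1225 = \left(\left(-396\right) \left(-351\right) + \left(-480\right)^{2}\right) - -3675 = \left(138996 + 230400\right) + 3675 = 369396 + 3675 = 373071$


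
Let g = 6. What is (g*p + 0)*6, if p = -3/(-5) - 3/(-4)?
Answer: 243/5 ≈ 48.600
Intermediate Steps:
p = 27/20 (p = -3*(-⅕) - 3*(-¼) = ⅗ + ¾ = 27/20 ≈ 1.3500)
(g*p + 0)*6 = (6*(27/20) + 0)*6 = (81/10 + 0)*6 = (81/10)*6 = 243/5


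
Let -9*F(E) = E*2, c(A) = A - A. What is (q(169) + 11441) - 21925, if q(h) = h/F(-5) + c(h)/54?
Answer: -103319/10 ≈ -10332.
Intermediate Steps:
c(A) = 0
F(E) = -2*E/9 (F(E) = -E*2/9 = -2*E/9)
q(h) = 9*h/10 (q(h) = h/((-2/9*(-5))) + 0/54 = h/(10/9) + 0*(1/54) = h*(9/10) + 0 = 9*h/10 + 0 = 9*h/10)
(q(169) + 11441) - 21925 = ((9/10)*169 + 11441) - 21925 = (1521/10 + 11441) - 21925 = 115931/10 - 21925 = -103319/10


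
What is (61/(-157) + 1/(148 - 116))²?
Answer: 3222025/25240576 ≈ 0.12765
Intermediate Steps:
(61/(-157) + 1/(148 - 116))² = (61*(-1/157) + 1/32)² = (-61/157 + 1/32)² = (-1795/5024)² = 3222025/25240576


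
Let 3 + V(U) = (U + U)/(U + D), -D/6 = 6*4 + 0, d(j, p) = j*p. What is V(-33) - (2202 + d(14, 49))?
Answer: -170547/59 ≈ -2890.6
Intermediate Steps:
D = -144 (D = -6*(6*4 + 0) = -6*(24 + 0) = -6*24 = -144)
V(U) = -3 + 2*U/(-144 + U) (V(U) = -3 + (U + U)/(U - 144) = -3 + (2*U)/(-144 + U) = -3 + 2*U/(-144 + U))
V(-33) - (2202 + d(14, 49)) = (432 - 1*(-33))/(-144 - 33) - (2202 + 14*49) = (432 + 33)/(-177) - (2202 + 686) = -1/177*465 - 1*2888 = -155/59 - 2888 = -170547/59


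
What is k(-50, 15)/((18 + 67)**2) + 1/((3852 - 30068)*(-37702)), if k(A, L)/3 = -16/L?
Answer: -15814293987/35705792206000 ≈ -0.00044291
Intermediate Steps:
k(A, L) = -48/L (k(A, L) = 3*(-16/L) = -48/L)
k(-50, 15)/((18 + 67)**2) + 1/((3852 - 30068)*(-37702)) = (-48/15)/((18 + 67)**2) + 1/((3852 - 30068)*(-37702)) = (-48*1/15)/(85**2) - 1/37702/(-26216) = -16/5/7225 - 1/26216*(-1/37702) = -16/5*1/7225 + 1/988395632 = -16/36125 + 1/988395632 = -15814293987/35705792206000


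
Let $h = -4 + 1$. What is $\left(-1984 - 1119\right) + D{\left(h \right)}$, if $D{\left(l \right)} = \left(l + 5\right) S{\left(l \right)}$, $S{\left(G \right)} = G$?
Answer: $-3109$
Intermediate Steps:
$h = -3$
$D{\left(l \right)} = l \left(5 + l\right)$ ($D{\left(l \right)} = \left(l + 5\right) l = \left(5 + l\right) l = l \left(5 + l\right)$)
$\left(-1984 - 1119\right) + D{\left(h \right)} = \left(-1984 - 1119\right) - 3 \left(5 - 3\right) = -3103 - 6 = -3109$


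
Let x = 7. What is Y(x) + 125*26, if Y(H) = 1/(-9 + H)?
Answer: 6499/2 ≈ 3249.5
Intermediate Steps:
Y(x) + 125*26 = 1/(-9 + 7) + 125*26 = 1/(-2) + 3250 = -½ + 3250 = 6499/2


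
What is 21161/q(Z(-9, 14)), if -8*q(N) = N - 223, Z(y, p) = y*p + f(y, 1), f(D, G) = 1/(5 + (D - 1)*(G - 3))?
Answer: 1058050/2181 ≈ 485.12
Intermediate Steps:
f(D, G) = 1/(5 + (-1 + D)*(-3 + G))
Z(y, p) = 1/(7 - 2*y) + p*y (Z(y, p) = y*p + 1/(8 - 1*1 - 3*y + y*1) = p*y + 1/(8 - 1 - 3*y + y) = p*y + 1/(7 - 2*y) = 1/(7 - 2*y) + p*y)
q(N) = 223/8 - N/8 (q(N) = -(N - 223)/8 = -(-223 + N)/8 = 223/8 - N/8)
21161/q(Z(-9, 14)) = 21161/(223/8 - (1 + 14*(-9)*(7 - 2*(-9)))/(8*(7 - 2*(-9)))) = 21161/(223/8 - (1 + 14*(-9)*(7 + 18))/(8*(7 + 18))) = 21161/(223/8 - (1 + 14*(-9)*25)/(8*25)) = 21161/(223/8 - (1 - 3150)/200) = 21161/(223/8 - (-3149)/200) = 21161/(223/8 - 1/8*(-3149/25)) = 21161/(223/8 + 3149/200) = 21161/(2181/50) = 21161*(50/2181) = 1058050/2181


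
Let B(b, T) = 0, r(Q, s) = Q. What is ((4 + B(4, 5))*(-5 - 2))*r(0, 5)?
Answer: 0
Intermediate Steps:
((4 + B(4, 5))*(-5 - 2))*r(0, 5) = ((4 + 0)*(-5 - 2))*0 = (4*(-7))*0 = -28*0 = 0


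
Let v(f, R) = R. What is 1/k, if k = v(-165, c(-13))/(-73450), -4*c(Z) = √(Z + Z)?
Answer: -11300*I*√26 ≈ -57619.0*I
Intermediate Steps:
c(Z) = -√2*√Z/4 (c(Z) = -√(Z + Z)/4 = -√2*√Z/4)
k = I*√26/293800 (k = -√2*√(-13)/4/(-73450) = -√2*I*√13/4*(-1/73450) = -I*√26/4*(-1/73450) = I*√26/293800 ≈ 1.7355e-5*I)
1/k = 1/(I*√26/293800) = -11300*I*√26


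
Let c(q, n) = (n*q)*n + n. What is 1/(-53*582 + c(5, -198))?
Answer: 1/164976 ≈ 6.0615e-6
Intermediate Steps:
c(q, n) = n + q*n**2 (c(q, n) = q*n**2 + n = n + q*n**2)
1/(-53*582 + c(5, -198)) = 1/(-53*582 - 198*(1 - 198*5)) = 1/(-30846 - 198*(1 - 990)) = 1/(-30846 - 198*(-989)) = 1/(-30846 + 195822) = 1/164976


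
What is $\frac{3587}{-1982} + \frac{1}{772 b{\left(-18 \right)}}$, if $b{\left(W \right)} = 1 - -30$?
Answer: $- \frac{42921051}{23716612} \approx -1.8097$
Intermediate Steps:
$b{\left(W \right)} = 31$ ($b{\left(W \right)} = 1 + 30 = 31$)
$\frac{3587}{-1982} + \frac{1}{772 b{\left(-18 \right)}} = \frac{3587}{-1982} + \frac{1}{772 \cdot 31} = 3587 \left(- \frac{1}{1982}\right) + \frac{1}{772} \cdot \frac{1}{31} = - \frac{3587}{1982} + \frac{1}{23932} = - \frac{42921051}{23716612}$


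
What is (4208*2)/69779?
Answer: 8416/69779 ≈ 0.12061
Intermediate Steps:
(4208*2)/69779 = 8416*(1/69779) = 8416/69779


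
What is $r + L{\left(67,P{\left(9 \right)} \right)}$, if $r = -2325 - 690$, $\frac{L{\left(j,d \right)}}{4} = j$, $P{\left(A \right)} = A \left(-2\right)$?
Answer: $-2747$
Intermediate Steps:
$P{\left(A \right)} = - 2 A$
$L{\left(j,d \right)} = 4 j$
$r = -3015$
$r + L{\left(67,P{\left(9 \right)} \right)} = -3015 + 4 \cdot 67 = -3015 + 268 = -2747$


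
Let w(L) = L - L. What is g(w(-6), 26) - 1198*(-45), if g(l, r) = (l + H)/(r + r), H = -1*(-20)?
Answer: 700835/13 ≈ 53910.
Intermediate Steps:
H = 20
w(L) = 0
g(l, r) = (20 + l)/(2*r) (g(l, r) = (l + 20)/(r + r) = (20 + l)/((2*r)) = (20 + l)*(1/(2*r)) = (20 + l)/(2*r))
g(w(-6), 26) - 1198*(-45) = (½)*(20 + 0)/26 - 1198*(-45) = (½)*(1/26)*20 + 53910 = 5/13 + 53910 = 700835/13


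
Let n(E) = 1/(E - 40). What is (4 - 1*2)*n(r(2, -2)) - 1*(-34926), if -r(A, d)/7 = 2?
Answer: 943001/27 ≈ 34926.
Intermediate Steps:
r(A, d) = -14 (r(A, d) = -7*2 = -14)
n(E) = 1/(-40 + E)
(4 - 1*2)*n(r(2, -2)) - 1*(-34926) = (4 - 1*2)/(-40 - 14) - 1*(-34926) = (4 - 2)/(-54) + 34926 = 2*(-1/54) + 34926 = -1/27 + 34926 = 943001/27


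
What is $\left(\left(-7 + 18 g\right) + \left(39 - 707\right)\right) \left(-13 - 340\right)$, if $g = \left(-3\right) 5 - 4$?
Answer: $359001$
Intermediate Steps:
$g = -19$ ($g = -15 - 4 = -19$)
$\left(\left(-7 + 18 g\right) + \left(39 - 707\right)\right) \left(-13 - 340\right) = \left(\left(-7 + 18 \left(-19\right)\right) + \left(39 - 707\right)\right) \left(-13 - 340\right) = \left(\left(-7 - 342\right) + \left(39 - 707\right)\right) \left(-13 - 340\right) = \left(-349 - 668\right) \left(-353\right) = \left(-1017\right) \left(-353\right) = 359001$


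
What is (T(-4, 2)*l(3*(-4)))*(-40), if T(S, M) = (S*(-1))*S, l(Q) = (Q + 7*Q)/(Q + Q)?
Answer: 2560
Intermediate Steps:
l(Q) = 4 (l(Q) = (8*Q)/((2*Q)) = (8*Q)*(1/(2*Q)) = 4)
T(S, M) = -S² (T(S, M) = (-S)*S = -S²)
(T(-4, 2)*l(3*(-4)))*(-40) = (-1*(-4)²*4)*(-40) = (-1*16*4)*(-40) = -16*4*(-40) = -64*(-40) = 2560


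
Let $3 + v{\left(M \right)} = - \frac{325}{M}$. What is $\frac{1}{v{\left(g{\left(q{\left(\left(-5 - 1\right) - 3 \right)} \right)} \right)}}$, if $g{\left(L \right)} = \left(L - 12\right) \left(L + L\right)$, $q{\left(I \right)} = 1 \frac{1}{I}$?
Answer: $- \frac{218}{26979} \approx -0.0080804$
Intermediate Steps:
$q{\left(I \right)} = \frac{1}{I}$
$g{\left(L \right)} = 2 L \left(-12 + L\right)$ ($g{\left(L \right)} = \left(-12 + L\right) 2 L = 2 L \left(-12 + L\right)$)
$v{\left(M \right)} = -3 - \frac{325}{M}$
$\frac{1}{v{\left(g{\left(q{\left(\left(-5 - 1\right) - 3 \right)} \right)} \right)}} = \frac{1}{-3 - \frac{325}{2 \frac{1}{\left(-5 - 1\right) - 3} \left(-12 + \frac{1}{\left(-5 - 1\right) - 3}\right)}} = \frac{1}{-3 - \frac{325}{2 \frac{1}{-6 - 3} \left(-12 + \frac{1}{-6 - 3}\right)}} = \frac{1}{-3 - \frac{325}{2 \frac{1}{-9} \left(-12 + \frac{1}{-9}\right)}} = \frac{1}{-3 - \frac{325}{2 \left(- \frac{1}{9}\right) \left(-12 - \frac{1}{9}\right)}} = \frac{1}{-3 - \frac{325}{2 \left(- \frac{1}{9}\right) \left(- \frac{109}{9}\right)}} = \frac{1}{-3 - \frac{325}{\frac{218}{81}}} = \frac{1}{-3 - \frac{26325}{218}} = \frac{1}{- \frac{26979}{218}} = - \frac{218}{26979}$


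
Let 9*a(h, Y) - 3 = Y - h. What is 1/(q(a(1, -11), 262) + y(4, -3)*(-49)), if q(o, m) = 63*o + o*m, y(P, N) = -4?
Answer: -1/129 ≈ -0.0077519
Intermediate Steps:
a(h, Y) = ⅓ - h/9 + Y/9 (a(h, Y) = ⅓ + (Y - h)/9 = ⅓ + (-h/9 + Y/9) = ⅓ - h/9 + Y/9)
q(o, m) = 63*o + m*o
1/(q(a(1, -11), 262) + y(4, -3)*(-49)) = 1/((⅓ - ⅑*1 + (⅑)*(-11))*(63 + 262) - 4*(-49)) = 1/((⅓ - ⅑ - 11/9)*325 + 196) = 1/(-1*325 + 196) = 1/(-325 + 196) = 1/(-129) = -1/129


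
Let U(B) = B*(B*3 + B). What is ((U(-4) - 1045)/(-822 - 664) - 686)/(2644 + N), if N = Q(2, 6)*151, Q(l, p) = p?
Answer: -203683/1055060 ≈ -0.19305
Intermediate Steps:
U(B) = 4*B**2 (U(B) = B*(3*B + B) = B*(4*B) = 4*B**2)
N = 906 (N = 6*151 = 906)
((U(-4) - 1045)/(-822 - 664) - 686)/(2644 + N) = ((4*(-4)**2 - 1045)/(-822 - 664) - 686)/(2644 + 906) = ((4*16 - 1045)/(-1486) - 686)/3550 = ((64 - 1045)*(-1/1486) - 686)*(1/3550) = (-981*(-1/1486) - 686)*(1/3550) = (981/1486 - 686)*(1/3550) = -1018415/1486*1/3550 = -203683/1055060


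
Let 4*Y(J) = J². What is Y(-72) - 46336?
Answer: -45040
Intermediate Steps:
Y(J) = J²/4
Y(-72) - 46336 = (¼)*(-72)² - 46336 = (¼)*5184 - 46336 = 1296 - 46336 = -45040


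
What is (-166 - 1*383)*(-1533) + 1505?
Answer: 843122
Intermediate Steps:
(-166 - 1*383)*(-1533) + 1505 = (-166 - 383)*(-1533) + 1505 = -549*(-1533) + 1505 = 841617 + 1505 = 843122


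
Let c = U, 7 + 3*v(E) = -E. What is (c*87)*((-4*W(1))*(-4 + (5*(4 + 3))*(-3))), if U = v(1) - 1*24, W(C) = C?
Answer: -1011520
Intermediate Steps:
v(E) = -7/3 - E/3 (v(E) = -7/3 + (-E)/3 = -7/3 - E/3)
U = -80/3 (U = (-7/3 - ⅓*1) - 1*24 = (-7/3 - ⅓) - 24 = -8/3 - 24 = -80/3 ≈ -26.667)
c = -80/3 ≈ -26.667
(c*87)*((-4*W(1))*(-4 + (5*(4 + 3))*(-3))) = (-80/3*87)*((-4*1)*(-4 + (5*(4 + 3))*(-3))) = -(-9280)*(-4 + (5*7)*(-3)) = -(-9280)*(-4 + 35*(-3)) = -(-9280)*(-4 - 105) = -(-9280)*(-109) = -2320*436 = -1011520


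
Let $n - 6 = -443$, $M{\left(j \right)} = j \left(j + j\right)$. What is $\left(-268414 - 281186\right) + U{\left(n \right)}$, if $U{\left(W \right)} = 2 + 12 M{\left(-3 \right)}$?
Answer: $-549382$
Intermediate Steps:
$M{\left(j \right)} = 2 j^{2}$ ($M{\left(j \right)} = j 2 j = 2 j^{2}$)
$n = -437$ ($n = 6 - 443 = -437$)
$U{\left(W \right)} = 218$ ($U{\left(W \right)} = 2 + 12 \cdot 2 \left(-3\right)^{2} = 2 + 12 \cdot 2 \cdot 9 = 2 + 12 \cdot 18 = 2 + 216 = 218$)
$\left(-268414 - 281186\right) + U{\left(n \right)} = \left(-268414 - 281186\right) + 218 = -549600 + 218 = -549382$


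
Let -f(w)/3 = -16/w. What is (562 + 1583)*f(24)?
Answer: 4290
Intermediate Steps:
f(w) = 48/w (f(w) = -(-48)/w = 48/w)
(562 + 1583)*f(24) = (562 + 1583)*(48/24) = 2145*(48*(1/24)) = 2145*2 = 4290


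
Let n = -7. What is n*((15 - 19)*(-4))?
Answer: -112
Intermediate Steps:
n*((15 - 19)*(-4)) = -7*(15 - 19)*(-4) = -(-28)*(-4) = -7*16 = -112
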